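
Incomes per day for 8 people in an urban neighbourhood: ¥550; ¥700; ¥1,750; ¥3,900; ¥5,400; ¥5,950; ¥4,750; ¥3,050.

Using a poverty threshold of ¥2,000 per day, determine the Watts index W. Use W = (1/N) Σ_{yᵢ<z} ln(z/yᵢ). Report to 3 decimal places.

0.309

Poor units: ¥550, ¥700, ¥1,750 (q = 3 of N = 8).
Log gaps: ln(2000/550) = 1.2910; ln(2000/700) = 1.0498; ln(2000/1750) = 0.1335.
W = 2.474338 / 8 = 0.309.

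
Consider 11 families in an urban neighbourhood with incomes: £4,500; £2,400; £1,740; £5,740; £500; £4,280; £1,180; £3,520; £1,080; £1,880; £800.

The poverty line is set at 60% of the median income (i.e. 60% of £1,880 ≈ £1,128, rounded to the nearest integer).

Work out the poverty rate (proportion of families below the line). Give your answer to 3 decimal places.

3 of the 11 families have income below £1,128.
H = 3/11 = 0.273.

0.273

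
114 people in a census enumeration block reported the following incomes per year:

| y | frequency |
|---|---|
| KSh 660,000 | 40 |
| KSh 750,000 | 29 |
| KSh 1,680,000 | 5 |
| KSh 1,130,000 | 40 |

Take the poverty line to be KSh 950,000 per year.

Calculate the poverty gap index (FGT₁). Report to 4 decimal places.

0.1607

Below z: 40×KSh 660,000, 29×KSh 750,000 (q = 69 of N = 114).
Gap ratios (z−y)/z: (950000−660000)/950000 = 0.3053 (×40); (950000−750000)/950000 = 0.2105 (×29).
Sum of shortfalls = 18.315789; P₁ averages over all N: 18.315789 / 114 = 0.1607.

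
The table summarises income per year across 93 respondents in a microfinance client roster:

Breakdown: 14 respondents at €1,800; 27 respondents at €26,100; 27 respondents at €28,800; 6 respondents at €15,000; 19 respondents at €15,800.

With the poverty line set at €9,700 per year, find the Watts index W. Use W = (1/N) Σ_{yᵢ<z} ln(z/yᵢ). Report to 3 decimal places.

0.254

Poor units: 14×€1,800 (q = 14 of N = 93).
Log shortfalls: ln(9700/1800) = 1.6843 (×14).
W = 23.580749 / 93 = 0.254.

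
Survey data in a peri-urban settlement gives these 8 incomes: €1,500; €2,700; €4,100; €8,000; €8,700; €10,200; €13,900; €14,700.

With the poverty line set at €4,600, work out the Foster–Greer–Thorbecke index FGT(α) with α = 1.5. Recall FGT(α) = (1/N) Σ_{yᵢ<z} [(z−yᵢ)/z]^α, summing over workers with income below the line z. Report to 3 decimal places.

0.107

Incomes under z: €1,500, €2,700, €4,100 (q = 3 of N = 8).
Gap ratios (z−y)/z: (4600−1500)/4600 = 0.6739; (4600−2700)/4600 = 0.4130; (4600−4100)/4600 = 0.1087.
Raised to α = 1.5: 0.55323; 0.26546; 0.03584.
Sum = 0.854523; FGT(1.5) = 0.854523 / 8 = 0.107.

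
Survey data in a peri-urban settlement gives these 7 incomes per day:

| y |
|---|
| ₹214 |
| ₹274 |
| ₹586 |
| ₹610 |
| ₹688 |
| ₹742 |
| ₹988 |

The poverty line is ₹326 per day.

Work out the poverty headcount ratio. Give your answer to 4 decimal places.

2 of the 7 families have income below ₹326.
H = 2/7 = 0.2857.

0.2857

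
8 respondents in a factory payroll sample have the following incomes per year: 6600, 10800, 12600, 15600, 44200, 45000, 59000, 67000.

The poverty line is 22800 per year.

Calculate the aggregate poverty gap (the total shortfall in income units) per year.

45600

Incomes under z: 6600, 10800, 12600, 15600 (q = 4 of N = 8).
Individual gaps: 22800−6600 = 16200; 22800−10800 = 12000; 22800−12600 = 10200; 22800−15600 = 7200.
Aggregate gap = 45600.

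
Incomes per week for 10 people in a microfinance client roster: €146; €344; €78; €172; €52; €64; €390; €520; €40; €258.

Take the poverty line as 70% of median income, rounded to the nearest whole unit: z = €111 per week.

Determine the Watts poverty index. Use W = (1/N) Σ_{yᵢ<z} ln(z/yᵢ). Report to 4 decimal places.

0.2682

Below z: €40, €52, €64, €78 (q = 4 of N = 10).
ln(z/y) terms: ln(111/40) = 1.0207; ln(111/52) = 0.7583; ln(111/64) = 0.5506; ln(111/78) = 0.3528.
W = 2.682406 / 10 = 0.2682.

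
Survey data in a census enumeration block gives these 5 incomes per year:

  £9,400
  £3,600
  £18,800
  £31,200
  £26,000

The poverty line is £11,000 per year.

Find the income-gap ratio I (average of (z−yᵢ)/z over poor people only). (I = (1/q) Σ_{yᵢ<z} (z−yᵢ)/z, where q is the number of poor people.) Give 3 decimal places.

0.409

Below the line: £3,600, £9,400 (q = 2 of N = 5).
Relative gaps: 0.6727, 0.1455; sum = 0.818182.
I averages over the q = 2 poor units only: 0.818182 / 2 = 0.409.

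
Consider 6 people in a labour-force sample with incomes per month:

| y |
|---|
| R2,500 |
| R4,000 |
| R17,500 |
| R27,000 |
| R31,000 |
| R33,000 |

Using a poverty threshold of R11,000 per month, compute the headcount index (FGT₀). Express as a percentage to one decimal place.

2 of the 6 people have income below R11,000.
H = 2/6 = 33.3%.

33.3%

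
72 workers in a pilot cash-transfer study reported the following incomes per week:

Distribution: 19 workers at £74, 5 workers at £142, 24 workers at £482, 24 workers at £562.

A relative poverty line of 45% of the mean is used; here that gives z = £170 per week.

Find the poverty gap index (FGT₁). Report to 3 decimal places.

0.160

Below z: 19×£74, 5×£142 (q = 24 of N = 72).
Gap ratios (z−y)/z: (170−74)/170 = 0.5647 (×19); (170−142)/170 = 0.1647 (×5).
Sum of shortfalls = 11.552941; P₁ averages over all N: 11.552941 / 72 = 0.160.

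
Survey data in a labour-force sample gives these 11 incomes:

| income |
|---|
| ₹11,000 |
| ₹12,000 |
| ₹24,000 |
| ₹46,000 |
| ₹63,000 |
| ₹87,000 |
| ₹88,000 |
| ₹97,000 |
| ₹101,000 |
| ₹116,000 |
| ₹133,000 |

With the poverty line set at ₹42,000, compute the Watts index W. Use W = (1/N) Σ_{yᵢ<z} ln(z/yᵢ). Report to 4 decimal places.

Poor units: ₹11,000, ₹12,000, ₹24,000 (q = 3 of N = 11).
Log shortfalls: ln(42000/11000) = 1.3398; ln(42000/12000) = 1.2528; ln(42000/24000) = 0.5596.
W = 3.152153 / 11 = 0.2866.

0.2866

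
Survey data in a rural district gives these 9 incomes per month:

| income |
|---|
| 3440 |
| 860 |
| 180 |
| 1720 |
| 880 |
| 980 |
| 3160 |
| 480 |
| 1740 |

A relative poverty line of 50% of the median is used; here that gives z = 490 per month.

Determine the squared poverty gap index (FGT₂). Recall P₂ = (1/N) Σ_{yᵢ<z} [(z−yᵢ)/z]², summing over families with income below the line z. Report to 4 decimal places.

0.0445

Below the line: 180, 480 (q = 2 of N = 9).
Gap ratios (z−y)/z: (490−180)/490 = 0.6327; (490−480)/490 = 0.0204.
Squared: 0.4002; 0.0004.
Sum = 0.400666; P₂ = 0.400666 / 9 = 0.0445.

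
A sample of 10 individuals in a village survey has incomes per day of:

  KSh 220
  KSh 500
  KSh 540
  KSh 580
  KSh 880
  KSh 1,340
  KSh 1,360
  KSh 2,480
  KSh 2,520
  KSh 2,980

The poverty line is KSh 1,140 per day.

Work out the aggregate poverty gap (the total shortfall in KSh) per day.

KSh 2,980

Poor units: KSh 220, KSh 500, KSh 540, KSh 580, KSh 880 (q = 5 of N = 10).
Individual gaps: 1140−220 = 920; 1140−500 = 640; 1140−540 = 600; 1140−580 = 560; 1140−880 = 260.
Aggregate gap = KSh 2,980.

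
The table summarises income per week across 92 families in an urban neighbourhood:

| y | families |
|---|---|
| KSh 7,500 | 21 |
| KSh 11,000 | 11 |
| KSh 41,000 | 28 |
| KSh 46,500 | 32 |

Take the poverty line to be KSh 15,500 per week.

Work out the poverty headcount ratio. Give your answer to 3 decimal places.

32 of the 92 families have income below KSh 15,500.
H = 32/92 = 0.348.

0.348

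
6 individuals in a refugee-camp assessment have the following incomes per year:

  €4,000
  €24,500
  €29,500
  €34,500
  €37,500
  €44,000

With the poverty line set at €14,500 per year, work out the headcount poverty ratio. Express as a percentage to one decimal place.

16.7%

1 of the 6 individuals have income below €14,500.
H = 1/6 = 16.7%.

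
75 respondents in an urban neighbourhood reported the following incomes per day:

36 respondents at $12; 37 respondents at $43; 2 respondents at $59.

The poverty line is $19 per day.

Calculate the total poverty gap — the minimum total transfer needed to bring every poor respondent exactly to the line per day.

$252

Below the line: 36×$12 (q = 36 of N = 75).
Individual gaps: 36×(19−12) = 252.
Aggregate gap = $252.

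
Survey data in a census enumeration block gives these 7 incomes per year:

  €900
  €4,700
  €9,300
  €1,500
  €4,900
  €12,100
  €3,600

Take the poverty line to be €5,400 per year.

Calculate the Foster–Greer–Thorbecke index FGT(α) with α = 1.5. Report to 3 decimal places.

0.235

Below the line: €900, €1,500, €3,600, €4,700, €4,900 (q = 5 of N = 7).
Gap ratios (z−y)/z: (5400−900)/5400 = 0.8333; (5400−1500)/5400 = 0.7222; (5400−3600)/5400 = 0.3333; (5400−4700)/5400 = 0.1296; (5400−4900)/5400 = 0.0926.
Raised to α = 1.5: 0.76073; 0.61377; 0.19245; 0.04667; 0.02818.
Sum = 1.641794; FGT(1.5) = 1.641794 / 7 = 0.235.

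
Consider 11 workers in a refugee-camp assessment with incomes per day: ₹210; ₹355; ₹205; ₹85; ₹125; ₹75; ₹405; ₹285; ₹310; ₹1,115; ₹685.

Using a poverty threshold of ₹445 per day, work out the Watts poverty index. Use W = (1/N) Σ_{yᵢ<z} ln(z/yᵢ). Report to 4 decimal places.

0.6690

Below the line: ₹75, ₹85, ₹125, ₹205, ₹210, ₹285, ₹310, ₹355, ₹405 (q = 9 of N = 11).
ln(z/y) terms: ln(445/75) = 1.7806; ln(445/85) = 1.6554; ln(445/125) = 1.2698; ln(445/205) = 0.7751; ln(445/210) = 0.7510; ln(445/285) = 0.4456; ln(445/310) = 0.3615; ln(445/355) = 0.2260; ln(445/405) = 0.0942.
W = 7.359032 / 11 = 0.6690.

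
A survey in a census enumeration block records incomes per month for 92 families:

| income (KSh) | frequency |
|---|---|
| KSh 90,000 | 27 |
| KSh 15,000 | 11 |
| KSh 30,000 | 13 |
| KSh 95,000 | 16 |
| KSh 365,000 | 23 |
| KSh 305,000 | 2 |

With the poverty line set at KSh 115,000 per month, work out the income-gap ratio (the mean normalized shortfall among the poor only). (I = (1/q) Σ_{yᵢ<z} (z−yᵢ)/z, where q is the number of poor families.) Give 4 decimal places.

Below the line: 11×KSh 15,000, 13×KSh 30,000, 27×KSh 90,000, 16×KSh 95,000 (q = 67 of N = 92).
Relative gaps: 0.8696 (×11), 0.7391 (×13), 0.2174 (×27), 0.1739 (×16); sum = 27.826087.
The income-gap ratio divides by q (the poor only): 27.826087 / 67 = 0.4153.

0.4153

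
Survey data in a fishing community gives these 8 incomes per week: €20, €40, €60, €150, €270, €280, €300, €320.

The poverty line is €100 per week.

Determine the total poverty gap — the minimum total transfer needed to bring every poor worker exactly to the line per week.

Poor units: €20, €40, €60 (q = 3 of N = 8).
Individual gaps: 100−20 = 80; 100−40 = 60; 100−60 = 40.
Aggregate gap = €180.

€180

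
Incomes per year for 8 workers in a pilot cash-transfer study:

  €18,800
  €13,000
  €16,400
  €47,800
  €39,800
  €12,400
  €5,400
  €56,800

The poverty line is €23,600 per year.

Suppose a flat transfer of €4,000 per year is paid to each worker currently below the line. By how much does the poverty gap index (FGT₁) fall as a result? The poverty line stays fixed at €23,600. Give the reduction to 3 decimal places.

0.106

Before: below the line — €5,400, €12,400, €13,000, €16,400, €18,800; poverty gap index (FGT₁) = 0.27542.
After the €4,000 transfer: below the line — €9,400, €16,400, €17,000, €20,400, €22,800; poverty gap index (FGT₁) = 0.16949.
Reduction = 0.27542 − 0.16949 = 0.106.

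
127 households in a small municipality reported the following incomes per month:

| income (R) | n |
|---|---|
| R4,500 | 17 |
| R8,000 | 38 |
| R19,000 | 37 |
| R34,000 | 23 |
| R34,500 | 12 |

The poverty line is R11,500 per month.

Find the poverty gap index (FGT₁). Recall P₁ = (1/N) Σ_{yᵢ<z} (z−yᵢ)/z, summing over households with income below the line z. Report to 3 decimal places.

Below the line: 17×R4,500, 38×R8,000 (q = 55 of N = 127).
Shortfall ratios: (11500−4500)/11500 = 0.6087 (×17); (11500−8000)/11500 = 0.3043 (×38).
Sum of shortfalls = 21.913043; P₁ averages over all N: 21.913043 / 127 = 0.173.

0.173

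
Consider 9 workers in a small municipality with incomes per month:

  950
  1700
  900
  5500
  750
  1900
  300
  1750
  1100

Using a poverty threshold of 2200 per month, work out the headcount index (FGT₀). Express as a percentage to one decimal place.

8 of the 9 workers have income below 2200.
H = 8/9 = 88.9%.

88.9%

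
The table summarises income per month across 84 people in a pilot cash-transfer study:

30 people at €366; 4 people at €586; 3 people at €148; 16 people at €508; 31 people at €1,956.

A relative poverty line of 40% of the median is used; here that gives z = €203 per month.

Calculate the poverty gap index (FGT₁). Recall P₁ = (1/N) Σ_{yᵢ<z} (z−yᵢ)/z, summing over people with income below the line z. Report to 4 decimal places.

0.0097

Incomes under z: 3×€148 (q = 3 of N = 84).
Normalized shortfalls: (203−148)/203 = 0.2709 (×3).
Σ = 0.812808. Dividing by the full population N = 84 gives P₁ = 0.0097.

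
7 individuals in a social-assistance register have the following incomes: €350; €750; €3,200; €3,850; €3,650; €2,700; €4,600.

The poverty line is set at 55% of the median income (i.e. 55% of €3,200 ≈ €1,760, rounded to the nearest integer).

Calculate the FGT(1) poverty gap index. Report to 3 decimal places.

0.196

Incomes under z: €350, €750 (q = 2 of N = 7).
Gap ratios (z−y)/z: (1760−350)/1760 = 0.8011; (1760−750)/1760 = 0.5739.
Sum of shortfalls = 1.375000; P₁ averages over all N: 1.375000 / 7 = 0.196.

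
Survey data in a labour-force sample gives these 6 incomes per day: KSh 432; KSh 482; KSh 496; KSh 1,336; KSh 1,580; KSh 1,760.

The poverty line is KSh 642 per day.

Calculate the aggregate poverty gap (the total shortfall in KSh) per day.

KSh 516

Incomes under z: KSh 432, KSh 482, KSh 496 (q = 3 of N = 6).
Individual gaps: 642−432 = 210; 642−482 = 160; 642−496 = 146.
Aggregate gap = KSh 516.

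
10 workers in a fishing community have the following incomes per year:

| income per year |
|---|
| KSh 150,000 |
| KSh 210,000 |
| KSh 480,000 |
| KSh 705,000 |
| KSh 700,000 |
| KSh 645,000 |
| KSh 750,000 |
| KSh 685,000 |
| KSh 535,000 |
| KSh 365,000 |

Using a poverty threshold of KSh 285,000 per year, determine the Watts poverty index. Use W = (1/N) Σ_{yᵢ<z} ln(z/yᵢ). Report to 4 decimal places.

Poor units: KSh 150,000, KSh 210,000 (q = 2 of N = 10).
Log gaps: ln(285000/150000) = 0.6419; ln(285000/210000) = 0.3054.
W = 0.947236 / 10 = 0.0947.

0.0947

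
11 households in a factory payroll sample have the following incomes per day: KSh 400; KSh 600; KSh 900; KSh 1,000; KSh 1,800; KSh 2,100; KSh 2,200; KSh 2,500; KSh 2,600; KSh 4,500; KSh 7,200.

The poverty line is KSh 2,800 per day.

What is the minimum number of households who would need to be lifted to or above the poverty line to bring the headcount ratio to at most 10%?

8

Currently q = 9 of N = 11 are below the line (H = 0.818).
A headcount ratio of at most 10% allows at most ⌊0.10 × 11⌋ = 1 poor households.
So at least 9 − 1 = 8 must be lifted.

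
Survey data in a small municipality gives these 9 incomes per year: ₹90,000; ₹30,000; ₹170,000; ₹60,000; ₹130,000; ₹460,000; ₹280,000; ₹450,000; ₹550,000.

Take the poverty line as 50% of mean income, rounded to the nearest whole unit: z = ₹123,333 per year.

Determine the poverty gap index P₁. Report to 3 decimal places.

0.171

Incomes under z: ₹30,000, ₹60,000, ₹90,000 (q = 3 of N = 9).
Relative gaps: (123333−30000)/123333 = 0.7568; (123333−60000)/123333 = 0.5135; (123333−90000)/123333 = 0.2703.
Sum of shortfalls = 1.540537; P₁ averages over all N: 1.540537 / 9 = 0.171.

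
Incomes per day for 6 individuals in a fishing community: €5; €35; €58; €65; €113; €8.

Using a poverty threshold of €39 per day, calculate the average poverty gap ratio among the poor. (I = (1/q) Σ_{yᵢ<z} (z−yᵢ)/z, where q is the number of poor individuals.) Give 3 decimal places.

Below the line: €5, €8, €35 (q = 3 of N = 6).
Relative gaps: 0.8718, 0.7949, 0.1026; sum = 1.769231.
The income-gap ratio divides by q (the poor only): 1.769231 / 3 = 0.590.

0.590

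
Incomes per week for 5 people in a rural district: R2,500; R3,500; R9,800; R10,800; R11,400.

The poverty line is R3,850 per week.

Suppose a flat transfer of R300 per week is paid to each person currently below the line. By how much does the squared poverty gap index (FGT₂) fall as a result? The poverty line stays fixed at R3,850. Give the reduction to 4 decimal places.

0.0113

Before: below the line — R2,500, R3,500; squared poverty gap index (FGT₂) = 0.026244.
After the R300 transfer: below the line — R2,800, R3,800; squared poverty gap index (FGT₂) = 0.014910.
Reduction = 0.026244 − 0.014910 = 0.0113.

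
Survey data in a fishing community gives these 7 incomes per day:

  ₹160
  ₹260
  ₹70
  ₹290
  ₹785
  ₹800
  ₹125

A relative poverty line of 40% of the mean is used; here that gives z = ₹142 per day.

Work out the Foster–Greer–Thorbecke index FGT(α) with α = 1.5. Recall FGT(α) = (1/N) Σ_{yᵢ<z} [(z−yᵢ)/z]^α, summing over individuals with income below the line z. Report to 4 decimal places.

Incomes under z: ₹70, ₹125 (q = 2 of N = 7).
Normalized shortfalls: (142−70)/142 = 0.5070; (142−125)/142 = 0.1197.
Raised to α = 1.5: 0.36105; 0.04142.
Sum = 0.402472; FGT(1.5) = 0.402472 / 7 = 0.0575.

0.0575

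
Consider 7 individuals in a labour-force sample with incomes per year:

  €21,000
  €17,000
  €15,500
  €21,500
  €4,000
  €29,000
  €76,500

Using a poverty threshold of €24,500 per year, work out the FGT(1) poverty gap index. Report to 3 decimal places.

0.254

Below the line: €4,000, €15,500, €17,000, €21,000, €21,500 (q = 5 of N = 7).
Normalized shortfalls: (24500−4000)/24500 = 0.8367; (24500−15500)/24500 = 0.3673; (24500−17000)/24500 = 0.3061; (24500−21000)/24500 = 0.1429; (24500−21500)/24500 = 0.1224.
Sum of shortfalls = 1.775510; P₁ averages over all N: 1.775510 / 7 = 0.254.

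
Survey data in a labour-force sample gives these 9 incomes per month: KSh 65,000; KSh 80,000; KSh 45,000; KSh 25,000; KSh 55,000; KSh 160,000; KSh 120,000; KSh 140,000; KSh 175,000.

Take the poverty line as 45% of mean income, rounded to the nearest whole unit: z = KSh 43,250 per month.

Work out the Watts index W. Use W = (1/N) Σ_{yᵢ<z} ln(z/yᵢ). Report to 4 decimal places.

Below the line: KSh 25,000 (q = 1 of N = 9).
Log shortfalls: ln(43250/25000) = 0.5481.
W = 0.548121 / 9 = 0.0609.

0.0609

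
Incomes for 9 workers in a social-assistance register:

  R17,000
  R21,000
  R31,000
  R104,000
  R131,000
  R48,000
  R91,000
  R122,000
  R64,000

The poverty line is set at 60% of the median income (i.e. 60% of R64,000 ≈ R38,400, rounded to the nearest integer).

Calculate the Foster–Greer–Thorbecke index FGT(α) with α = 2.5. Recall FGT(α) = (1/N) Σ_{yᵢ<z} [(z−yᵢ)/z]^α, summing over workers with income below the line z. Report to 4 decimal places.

Below the line: R17,000, R21,000, R31,000 (q = 3 of N = 9).
Shortfall ratios: (38400−17000)/38400 = 0.5573; (38400−21000)/38400 = 0.4531; (38400−31000)/38400 = 0.1927.
Raised to α = 2.5: 0.23185; 0.13821; 0.01630.
Sum = 0.386364; FGT(2.5) = 0.386364 / 9 = 0.0429.

0.0429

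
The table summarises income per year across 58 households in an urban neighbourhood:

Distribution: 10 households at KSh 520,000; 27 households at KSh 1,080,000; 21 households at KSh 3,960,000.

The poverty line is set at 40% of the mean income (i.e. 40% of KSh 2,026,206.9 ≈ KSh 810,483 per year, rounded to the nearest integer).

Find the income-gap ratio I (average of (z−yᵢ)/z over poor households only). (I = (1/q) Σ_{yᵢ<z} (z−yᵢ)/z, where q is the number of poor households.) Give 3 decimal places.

Incomes under z: 10×KSh 520,000 (q = 10 of N = 58).
Relative gaps: 0.3584 (×10); sum = 3.584073.
I averages over the q = 10 poor units only: 3.584073 / 10 = 0.358.

0.358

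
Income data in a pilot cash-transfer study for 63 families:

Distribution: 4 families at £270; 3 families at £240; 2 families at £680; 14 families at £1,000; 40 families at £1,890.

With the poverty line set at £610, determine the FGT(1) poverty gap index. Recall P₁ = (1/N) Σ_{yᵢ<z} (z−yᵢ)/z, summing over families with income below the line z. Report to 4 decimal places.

0.0643

Below the line: 3×£240, 4×£270 (q = 7 of N = 63).
Relative gaps: (610−240)/610 = 0.6066 (×3); (610−270)/610 = 0.5574 (×4).
Sum of shortfalls = 4.049180; P₁ averages over all N: 4.049180 / 63 = 0.0643.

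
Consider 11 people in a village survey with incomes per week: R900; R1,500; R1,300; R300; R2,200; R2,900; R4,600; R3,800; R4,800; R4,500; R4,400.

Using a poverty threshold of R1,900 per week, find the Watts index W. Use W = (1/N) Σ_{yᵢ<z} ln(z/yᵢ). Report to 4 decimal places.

0.2917

Below the line: R300, R900, R1,300, R1,500 (q = 4 of N = 11).
Log gaps: ln(1900/300) = 1.8458; ln(1900/900) = 0.7472; ln(1900/1300) = 0.3795; ln(1900/1500) = 0.2364.
W = 3.208919 / 11 = 0.2917.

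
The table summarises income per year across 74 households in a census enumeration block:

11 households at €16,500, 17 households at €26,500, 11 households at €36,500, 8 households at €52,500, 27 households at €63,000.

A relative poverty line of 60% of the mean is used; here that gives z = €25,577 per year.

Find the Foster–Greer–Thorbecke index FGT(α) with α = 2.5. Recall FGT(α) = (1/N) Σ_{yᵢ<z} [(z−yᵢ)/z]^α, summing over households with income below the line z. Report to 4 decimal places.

Incomes under z: 11×€16,500 (q = 11 of N = 74).
Relative gaps: (25577−16500)/25577 = 0.3549 (×11).
Raised to α = 2.5: 0.07503 (×11).
Sum = 0.825324; FGT(2.5) = 0.825324 / 74 = 0.0112.

0.0112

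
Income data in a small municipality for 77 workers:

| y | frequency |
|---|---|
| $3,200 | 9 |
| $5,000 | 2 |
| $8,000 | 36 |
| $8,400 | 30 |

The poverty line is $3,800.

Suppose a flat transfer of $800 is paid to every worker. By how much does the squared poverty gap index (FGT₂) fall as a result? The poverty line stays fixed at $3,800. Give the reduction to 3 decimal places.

0.003

Before: below the line — 9×$3,200; squared poverty gap index (FGT₂) = 0.00291.
After the $800 transfer: below the line — none; squared poverty gap index (FGT₂) = 0.00000.
Reduction = 0.00291 − 0.00000 = 0.003.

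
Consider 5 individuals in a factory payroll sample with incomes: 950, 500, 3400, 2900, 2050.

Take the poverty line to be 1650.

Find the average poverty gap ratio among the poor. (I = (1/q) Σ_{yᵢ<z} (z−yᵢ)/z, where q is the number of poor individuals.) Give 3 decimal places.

0.561

Incomes under z: 500, 950 (q = 2 of N = 5).
Relative gaps: 0.6970, 0.4242; sum = 1.121212.
The income-gap ratio divides by q (the poor only): 1.121212 / 2 = 0.561.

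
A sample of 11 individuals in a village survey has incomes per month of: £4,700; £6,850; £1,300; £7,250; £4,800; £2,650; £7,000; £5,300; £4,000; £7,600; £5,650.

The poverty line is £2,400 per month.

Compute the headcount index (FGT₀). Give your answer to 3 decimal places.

1 of the 11 individuals have income below £2,400.
H = 1/11 = 0.091.

0.091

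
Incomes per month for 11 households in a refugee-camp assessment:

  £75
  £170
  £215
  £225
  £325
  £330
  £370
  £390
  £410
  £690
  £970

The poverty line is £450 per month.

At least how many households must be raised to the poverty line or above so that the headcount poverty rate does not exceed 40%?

Currently q = 9 of N = 11 are below the line (H = 0.818).
A headcount ratio of at most 40% allows at most ⌊0.40 × 11⌋ = 4 poor households.
So at least 9 − 4 = 5 must be lifted.

5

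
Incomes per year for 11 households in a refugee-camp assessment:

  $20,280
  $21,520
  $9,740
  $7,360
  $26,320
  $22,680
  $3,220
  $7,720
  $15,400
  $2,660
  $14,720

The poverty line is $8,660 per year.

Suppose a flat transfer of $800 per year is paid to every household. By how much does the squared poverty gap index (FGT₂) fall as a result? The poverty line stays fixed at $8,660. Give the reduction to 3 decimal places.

0.023

Before: below the line — $2,660, $3,220, $7,360, $7,720; squared poverty gap index (FGT₂) = 0.08263.
After the $800 transfer: below the line — $3,460, $4,020, $8,160, $8,520; squared poverty gap index (FGT₂) = 0.05920.
Reduction = 0.08263 − 0.05920 = 0.023.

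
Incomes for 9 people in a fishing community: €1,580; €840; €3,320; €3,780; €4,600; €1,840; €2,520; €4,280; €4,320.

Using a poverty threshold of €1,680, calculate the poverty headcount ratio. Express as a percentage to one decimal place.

22.2%

2 of the 9 people have income below €1,680.
H = 2/9 = 22.2%.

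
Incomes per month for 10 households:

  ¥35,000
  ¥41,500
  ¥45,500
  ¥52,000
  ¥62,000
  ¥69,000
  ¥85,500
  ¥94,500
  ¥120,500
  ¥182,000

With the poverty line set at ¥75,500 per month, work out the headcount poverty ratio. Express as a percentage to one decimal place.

60.0%

6 of the 10 households have income below ¥75,500.
H = 6/10 = 60.0%.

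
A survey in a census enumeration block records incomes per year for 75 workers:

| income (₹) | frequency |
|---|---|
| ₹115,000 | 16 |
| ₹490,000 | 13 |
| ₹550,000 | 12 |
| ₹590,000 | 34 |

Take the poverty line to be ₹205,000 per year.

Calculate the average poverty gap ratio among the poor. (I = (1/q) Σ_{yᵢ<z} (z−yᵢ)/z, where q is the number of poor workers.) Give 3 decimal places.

Below the line: 16×₹115,000 (q = 16 of N = 75).
Shortfall ratios (z−y)/z: 0.4390 (×16); sum = 7.024390.
I averages over the q = 16 poor units only: 7.024390 / 16 = 0.439.

0.439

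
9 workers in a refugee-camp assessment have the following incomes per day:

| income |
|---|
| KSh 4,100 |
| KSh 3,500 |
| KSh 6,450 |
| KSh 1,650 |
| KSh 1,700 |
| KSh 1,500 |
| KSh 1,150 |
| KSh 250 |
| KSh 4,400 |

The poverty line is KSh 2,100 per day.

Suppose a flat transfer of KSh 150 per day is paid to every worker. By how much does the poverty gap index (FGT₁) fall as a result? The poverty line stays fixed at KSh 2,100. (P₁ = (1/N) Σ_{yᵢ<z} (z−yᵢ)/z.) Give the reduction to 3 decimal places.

0.040

Before: below the line — KSh 250, KSh 1,150, KSh 1,500, KSh 1,650, KSh 1,700; poverty gap index (FGT₁) = 0.22487.
After the KSh 150 transfer: below the line — KSh 400, KSh 1,300, KSh 1,650, KSh 1,800, KSh 1,850; poverty gap index (FGT₁) = 0.18519.
Reduction = 0.22487 − 0.18519 = 0.040.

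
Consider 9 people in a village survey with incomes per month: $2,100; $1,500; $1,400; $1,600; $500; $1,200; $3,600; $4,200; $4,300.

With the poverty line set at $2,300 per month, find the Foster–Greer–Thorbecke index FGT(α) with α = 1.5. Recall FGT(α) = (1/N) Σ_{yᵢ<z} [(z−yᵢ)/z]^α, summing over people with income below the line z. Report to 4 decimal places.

0.1852

Below the line: $500, $1,200, $1,400, $1,500, $1,600, $2,100 (q = 6 of N = 9).
Shortfall ratios: (2300−500)/2300 = 0.7826; (2300−1200)/2300 = 0.4783; (2300−1400)/2300 = 0.3913; (2300−1500)/2300 = 0.3478; (2300−1600)/2300 = 0.3043; (2300−2100)/2300 = 0.0870.
Raised to α = 1.5: 0.69234; 0.33075; 0.24478; 0.20514; 0.16790; 0.02564.
Sum = 1.666542; FGT(1.5) = 1.666542 / 9 = 0.1852.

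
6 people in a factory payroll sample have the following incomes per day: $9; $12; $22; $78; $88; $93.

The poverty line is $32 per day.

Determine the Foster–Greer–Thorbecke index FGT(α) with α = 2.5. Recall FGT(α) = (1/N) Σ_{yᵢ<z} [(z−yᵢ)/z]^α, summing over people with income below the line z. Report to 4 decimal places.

0.1336

Below the line: $9, $12, $22 (q = 3 of N = 6).
Gap ratios (z−y)/z: (32−9)/32 = 0.7188; (32−12)/32 = 0.6250; (32−22)/32 = 0.3125.
Raised to α = 2.5: 0.43797; 0.30882; 0.05459.
Sum = 0.801378; FGT(2.5) = 0.801378 / 6 = 0.1336.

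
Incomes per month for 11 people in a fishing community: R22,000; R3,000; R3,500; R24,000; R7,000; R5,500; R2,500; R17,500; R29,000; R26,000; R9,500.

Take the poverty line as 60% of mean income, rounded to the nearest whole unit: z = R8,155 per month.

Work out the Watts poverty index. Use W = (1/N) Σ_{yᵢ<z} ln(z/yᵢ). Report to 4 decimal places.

0.3250

Below the line: R2,500, R3,000, R3,500, R5,500, R7,000 (q = 5 of N = 11).
ln(z/y) terms: ln(8155/2500) = 1.1823; ln(8155/3000) = 1.0000; ln(8155/3500) = 0.8459; ln(8155/5500) = 0.3939; ln(8155/7000) = 0.1527.
W = 3.574832 / 11 = 0.3250.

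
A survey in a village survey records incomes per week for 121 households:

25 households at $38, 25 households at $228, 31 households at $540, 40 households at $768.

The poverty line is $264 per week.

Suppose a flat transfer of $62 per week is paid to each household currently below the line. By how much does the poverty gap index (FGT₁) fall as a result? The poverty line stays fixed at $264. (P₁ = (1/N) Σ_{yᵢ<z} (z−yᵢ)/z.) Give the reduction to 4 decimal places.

0.0767

Before: below the line — 25×$38, 25×$228; poverty gap index (FGT₁) = 0.205046.
After the $62 transfer: below the line — 25×$100; poverty gap index (FGT₁) = 0.128350.
Reduction = 0.205046 − 0.128350 = 0.0767.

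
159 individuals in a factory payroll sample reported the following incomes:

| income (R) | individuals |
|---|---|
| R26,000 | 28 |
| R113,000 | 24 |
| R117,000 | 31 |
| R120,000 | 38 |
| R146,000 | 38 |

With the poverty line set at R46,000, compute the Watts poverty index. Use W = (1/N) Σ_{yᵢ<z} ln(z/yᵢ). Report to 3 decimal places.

Poor units: 28×R26,000 (q = 28 of N = 159).
Log gaps: ln(46000/26000) = 0.5705 (×28).
W = 15.975256 / 159 = 0.100.

0.100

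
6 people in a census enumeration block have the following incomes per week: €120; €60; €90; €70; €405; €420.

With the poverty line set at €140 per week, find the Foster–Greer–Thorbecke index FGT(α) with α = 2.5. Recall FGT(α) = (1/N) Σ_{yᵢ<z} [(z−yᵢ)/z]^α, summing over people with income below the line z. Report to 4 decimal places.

Below the line: €60, €70, €90, €120 (q = 4 of N = 6).
Gap ratios (z−y)/z: (140−60)/140 = 0.5714; (140−70)/140 = 0.5000; (140−90)/140 = 0.3571; (140−120)/140 = 0.1429.
Raised to α = 2.5: 0.24683; 0.17678; 0.07623; 0.00771.
Sum = 0.507551; FGT(2.5) = 0.507551 / 6 = 0.0846.

0.0846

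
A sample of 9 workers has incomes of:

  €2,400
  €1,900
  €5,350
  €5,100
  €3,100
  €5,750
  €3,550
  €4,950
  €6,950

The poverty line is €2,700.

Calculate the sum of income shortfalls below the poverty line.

€1,100

Poor units: €1,900, €2,400 (q = 2 of N = 9).
Individual gaps: 2700−1900 = 800; 2700−2400 = 300.
Aggregate gap = €1,100.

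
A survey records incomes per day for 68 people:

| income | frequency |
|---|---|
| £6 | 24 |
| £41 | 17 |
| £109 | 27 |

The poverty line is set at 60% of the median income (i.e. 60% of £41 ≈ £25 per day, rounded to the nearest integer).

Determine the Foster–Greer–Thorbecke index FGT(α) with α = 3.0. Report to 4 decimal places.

Incomes under z: 24×£6 (q = 24 of N = 68).
Gap ratios (z−y)/z: (25−6)/25 = 0.7600 (×24).
Raised to α = 3.0: 0.43898 (×24).
Sum = 10.535424; FGT(3.0) = 10.535424 / 68 = 0.1549.

0.1549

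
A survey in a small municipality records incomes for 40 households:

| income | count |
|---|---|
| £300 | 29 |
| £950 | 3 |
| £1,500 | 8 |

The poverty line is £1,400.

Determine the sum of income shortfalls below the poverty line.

£33,250

Poor units: 29×£300, 3×£950 (q = 32 of N = 40).
Individual gaps: 29×(1400−300) = 31900; 3×(1400−950) = 1350.
Aggregate gap = £33,250.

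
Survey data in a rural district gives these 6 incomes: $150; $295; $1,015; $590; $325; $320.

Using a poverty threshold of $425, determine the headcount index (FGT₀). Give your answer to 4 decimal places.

0.6667

4 of the 6 individuals have income below $425.
H = 4/6 = 0.6667.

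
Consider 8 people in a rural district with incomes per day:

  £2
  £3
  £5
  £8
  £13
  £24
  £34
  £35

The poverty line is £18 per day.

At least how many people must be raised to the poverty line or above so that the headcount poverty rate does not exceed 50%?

5 of the 8 people are poor, so H = 5/8 = 0.625.
A headcount ratio of at most 50% allows at most ⌊0.50 × 8⌋ = 4 poor people.
So at least 5 − 4 = 1 must be lifted.

1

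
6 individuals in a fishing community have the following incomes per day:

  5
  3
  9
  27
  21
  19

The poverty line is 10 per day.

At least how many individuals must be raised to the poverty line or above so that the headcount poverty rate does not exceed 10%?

3

Currently q = 3 of N = 6 are below the line (H = 0.500).
A headcount ratio of at most 10% allows at most ⌊0.10 × 6⌋ = 0 poor individuals.
So at least 3 − 0 = 3 must be lifted.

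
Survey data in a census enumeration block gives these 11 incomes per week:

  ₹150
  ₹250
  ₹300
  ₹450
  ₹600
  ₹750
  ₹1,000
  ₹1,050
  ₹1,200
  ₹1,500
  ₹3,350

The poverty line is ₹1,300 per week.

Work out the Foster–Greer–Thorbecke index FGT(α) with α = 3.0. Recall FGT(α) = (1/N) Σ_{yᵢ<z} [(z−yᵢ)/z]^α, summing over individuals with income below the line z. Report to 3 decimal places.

Poor units: ₹150, ₹250, ₹300, ₹450, ₹600, ₹750, ₹1,000, ₹1,050, ₹1,200 (q = 9 of N = 11).
Shortfall ratios: (1300−150)/1300 = 0.8846; (1300−250)/1300 = 0.8077; (1300−300)/1300 = 0.7692; (1300−450)/1300 = 0.6538; (1300−600)/1300 = 0.5385; (1300−750)/1300 = 0.4231; (1300−1000)/1300 = 0.2308; (1300−1050)/1300 = 0.1923; (1300−1200)/1300 = 0.0769.
Raised to α = 3.0: 0.69225; 0.52691; 0.45517; 0.27953; 0.15612; 0.07573; 0.01229; 0.00711; 0.00046.
Sum = 2.205564; FGT(3.0) = 2.205564 / 11 = 0.201.

0.201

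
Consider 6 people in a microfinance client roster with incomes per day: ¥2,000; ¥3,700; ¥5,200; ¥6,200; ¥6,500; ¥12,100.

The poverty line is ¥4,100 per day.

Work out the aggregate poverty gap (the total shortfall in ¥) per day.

Below the line: ¥2,000, ¥3,700 (q = 2 of N = 6).
Individual gaps: 4100−2000 = 2100; 4100−3700 = 400.
Aggregate gap = ¥2,500.

¥2,500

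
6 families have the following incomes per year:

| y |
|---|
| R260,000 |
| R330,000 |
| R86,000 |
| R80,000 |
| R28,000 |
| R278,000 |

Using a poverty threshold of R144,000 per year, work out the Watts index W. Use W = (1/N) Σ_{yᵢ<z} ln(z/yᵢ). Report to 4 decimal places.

0.4568

Below the line: R28,000, R80,000, R86,000 (q = 3 of N = 6).
Log shortfalls: ln(144000/28000) = 1.6376; ln(144000/80000) = 0.5878; ln(144000/86000) = 0.5155.
W = 2.740861 / 6 = 0.4568.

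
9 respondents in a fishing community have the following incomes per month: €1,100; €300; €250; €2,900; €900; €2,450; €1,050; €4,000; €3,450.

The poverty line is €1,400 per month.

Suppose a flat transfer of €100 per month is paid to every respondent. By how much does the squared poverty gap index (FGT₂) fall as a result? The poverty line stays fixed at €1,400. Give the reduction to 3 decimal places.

0.036

Before: below the line — €250, €300, €900, €1,050, €1,100; squared poverty gap index (FGT₂) = 0.16978.
After the €100 transfer: below the line — €350, €400, €1,000, €1,150, €1,200; squared poverty gap index (FGT₂) = 0.13407.
Reduction = 0.16978 − 0.13407 = 0.036.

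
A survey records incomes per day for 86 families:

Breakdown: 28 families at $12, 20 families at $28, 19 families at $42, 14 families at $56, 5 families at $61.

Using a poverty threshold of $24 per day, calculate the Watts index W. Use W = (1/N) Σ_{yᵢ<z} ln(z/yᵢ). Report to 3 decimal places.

Below the line: 28×$12 (q = 28 of N = 86).
Log shortfalls: ln(24/12) = 0.6931 (×28).
W = 19.408121 / 86 = 0.226.

0.226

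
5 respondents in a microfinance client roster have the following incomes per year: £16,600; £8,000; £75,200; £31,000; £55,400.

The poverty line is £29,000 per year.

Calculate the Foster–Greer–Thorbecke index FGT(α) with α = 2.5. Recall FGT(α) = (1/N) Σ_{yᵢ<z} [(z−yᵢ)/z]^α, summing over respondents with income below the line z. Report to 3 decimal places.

0.113

Poor units: £8,000, £16,600 (q = 2 of N = 5).
Normalized shortfalls: (29000−8000)/29000 = 0.7241; (29000−16600)/29000 = 0.4276.
Raised to α = 2.5: 0.44622; 0.11955.
Sum = 0.565777; FGT(2.5) = 0.565777 / 5 = 0.113.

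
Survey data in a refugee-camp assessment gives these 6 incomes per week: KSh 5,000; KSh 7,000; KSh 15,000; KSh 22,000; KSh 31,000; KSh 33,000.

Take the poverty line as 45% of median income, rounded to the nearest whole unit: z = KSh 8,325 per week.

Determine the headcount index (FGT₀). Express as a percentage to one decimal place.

33.3%

2 of the 6 households have income below KSh 8,325.
H = 2/6 = 33.3%.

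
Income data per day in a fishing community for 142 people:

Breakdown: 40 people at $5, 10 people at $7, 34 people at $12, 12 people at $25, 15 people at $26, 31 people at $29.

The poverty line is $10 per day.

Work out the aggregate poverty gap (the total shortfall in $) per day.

Incomes under z: 40×$5, 10×$7 (q = 50 of N = 142).
Individual gaps: 40×(10−5) = 200; 10×(10−7) = 30.
Aggregate gap = $230.

$230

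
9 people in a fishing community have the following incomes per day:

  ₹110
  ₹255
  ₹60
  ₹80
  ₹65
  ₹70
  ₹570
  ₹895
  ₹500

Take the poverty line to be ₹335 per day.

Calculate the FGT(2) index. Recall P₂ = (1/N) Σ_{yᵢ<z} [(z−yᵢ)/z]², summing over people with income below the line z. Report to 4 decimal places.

0.3374

Below the line: ₹60, ₹65, ₹70, ₹80, ₹110, ₹255 (q = 6 of N = 9).
Normalized shortfalls: (335−60)/335 = 0.8209; (335−65)/335 = 0.8060; (335−70)/335 = 0.7910; (335−80)/335 = 0.7612; (335−110)/335 = 0.6716; (335−255)/335 = 0.2388.
Squared: 0.6739; 0.6496; 0.6258; 0.5794; 0.4511; 0.0570.
Sum = 3.036757; P₂ = 3.036757 / 9 = 0.3374.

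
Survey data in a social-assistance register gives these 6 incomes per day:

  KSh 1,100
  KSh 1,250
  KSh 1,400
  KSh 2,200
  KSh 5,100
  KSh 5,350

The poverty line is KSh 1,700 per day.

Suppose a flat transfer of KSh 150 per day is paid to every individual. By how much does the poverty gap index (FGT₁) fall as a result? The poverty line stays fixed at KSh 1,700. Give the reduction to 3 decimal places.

Before: below the line — KSh 1,100, KSh 1,250, KSh 1,400; poverty gap index (FGT₁) = 0.13235.
After the KSh 150 transfer: below the line — KSh 1,250, KSh 1,400, KSh 1,550; poverty gap index (FGT₁) = 0.08824.
Reduction = 0.13235 − 0.08824 = 0.044.

0.044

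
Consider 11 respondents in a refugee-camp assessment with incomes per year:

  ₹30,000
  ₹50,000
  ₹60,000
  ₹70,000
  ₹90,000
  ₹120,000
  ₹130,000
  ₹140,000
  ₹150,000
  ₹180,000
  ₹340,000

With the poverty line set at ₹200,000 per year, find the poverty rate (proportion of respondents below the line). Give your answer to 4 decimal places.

10 of the 11 respondents have income below ₹200,000.
H = 10/11 = 0.9091.

0.9091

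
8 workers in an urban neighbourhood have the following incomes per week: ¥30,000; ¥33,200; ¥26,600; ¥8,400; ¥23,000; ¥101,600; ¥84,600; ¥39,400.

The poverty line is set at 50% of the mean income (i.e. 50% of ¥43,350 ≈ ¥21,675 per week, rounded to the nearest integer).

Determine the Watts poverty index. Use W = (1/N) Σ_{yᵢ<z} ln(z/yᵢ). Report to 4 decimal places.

Poor units: ¥8,400 (q = 1 of N = 8).
Log gaps: ln(21675/8400) = 0.9479.
W = 0.947928 / 8 = 0.1185.

0.1185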